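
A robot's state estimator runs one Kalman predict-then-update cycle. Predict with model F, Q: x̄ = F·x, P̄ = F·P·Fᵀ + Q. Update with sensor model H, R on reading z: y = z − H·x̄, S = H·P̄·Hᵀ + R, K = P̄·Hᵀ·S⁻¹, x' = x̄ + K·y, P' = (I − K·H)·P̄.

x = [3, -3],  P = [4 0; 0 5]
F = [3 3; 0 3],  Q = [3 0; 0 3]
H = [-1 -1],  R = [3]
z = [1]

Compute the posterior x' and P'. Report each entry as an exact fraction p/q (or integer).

x' = [344/75, -427/75]
P' = [251/25 -208/25; -208/25 239/25]

x̄ = F·x = [0, -9]
P̄ = F·P·Fᵀ + Q = [84 45; 45 48]
y = z − H·x̄ = [-8]
S = H·P̄·Hᵀ + R = [225]
K = P̄·Hᵀ·S⁻¹ = [-43/75; -31/75]
x' = x̄ + K·y = [344/75, -427/75]
P' = (I − K·H)·P̄ = [251/25 -208/25; -208/25 239/25]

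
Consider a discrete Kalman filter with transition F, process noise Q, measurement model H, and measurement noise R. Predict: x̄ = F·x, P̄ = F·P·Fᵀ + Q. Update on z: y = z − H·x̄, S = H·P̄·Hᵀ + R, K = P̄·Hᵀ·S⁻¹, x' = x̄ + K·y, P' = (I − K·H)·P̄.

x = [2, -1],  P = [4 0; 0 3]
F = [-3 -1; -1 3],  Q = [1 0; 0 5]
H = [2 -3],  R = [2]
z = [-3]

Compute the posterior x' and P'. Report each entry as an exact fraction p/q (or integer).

x̄ = F·x = [-5, -5]
P̄ = F·P·Fᵀ + Q = [40 3; 3 36]
y = z − H·x̄ = [-8]
S = H·P̄·Hᵀ + R = [450]
K = P̄·Hᵀ·S⁻¹ = [71/450; -17/75]
x' = x̄ + K·y = [-1409/225, -239/75]
P' = (I − K·H)·P̄ = [12959/450 1432/75; 1432/75 322/25]

x' = [-1409/225, -239/75]
P' = [12959/450 1432/75; 1432/75 322/25]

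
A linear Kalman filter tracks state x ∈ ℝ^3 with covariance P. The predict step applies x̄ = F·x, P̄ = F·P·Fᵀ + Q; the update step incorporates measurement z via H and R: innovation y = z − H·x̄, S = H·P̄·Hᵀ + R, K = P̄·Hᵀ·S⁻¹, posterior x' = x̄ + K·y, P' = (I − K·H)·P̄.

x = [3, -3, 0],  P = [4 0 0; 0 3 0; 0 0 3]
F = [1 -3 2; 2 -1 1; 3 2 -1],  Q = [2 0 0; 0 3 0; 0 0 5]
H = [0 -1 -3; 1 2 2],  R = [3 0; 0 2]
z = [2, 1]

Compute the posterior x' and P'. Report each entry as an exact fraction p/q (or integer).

x̄ = F·x = [12, 9, 3]
P̄ = F·P·Fᵀ + Q = [45 23 -12; 23 25 15; -12 15 56]
y = z − H·x̄ = [20, -35]
S = H·P̄·Hᵀ + R = [622 -493; -493 535]
K = P̄·Hᵀ·S⁻¹ = [39986/89721 48083/89721; 1481/9969 3284/9969; -33815/89721 -9359/89721]
x' = x̄ + K·y = [64489/29907, 1467/3323, -26524/29907]
P' = (I − K·H)·P̄ = [296066/89721 -9994/9969 -10004/89721; -9994/9969 4881/3323 -6362/9969; -10004/89721 -6362/9969 52901/89721]

x' = [64489/29907, 1467/3323, -26524/29907]
P' = [296066/89721 -9994/9969 -10004/89721; -9994/9969 4881/3323 -6362/9969; -10004/89721 -6362/9969 52901/89721]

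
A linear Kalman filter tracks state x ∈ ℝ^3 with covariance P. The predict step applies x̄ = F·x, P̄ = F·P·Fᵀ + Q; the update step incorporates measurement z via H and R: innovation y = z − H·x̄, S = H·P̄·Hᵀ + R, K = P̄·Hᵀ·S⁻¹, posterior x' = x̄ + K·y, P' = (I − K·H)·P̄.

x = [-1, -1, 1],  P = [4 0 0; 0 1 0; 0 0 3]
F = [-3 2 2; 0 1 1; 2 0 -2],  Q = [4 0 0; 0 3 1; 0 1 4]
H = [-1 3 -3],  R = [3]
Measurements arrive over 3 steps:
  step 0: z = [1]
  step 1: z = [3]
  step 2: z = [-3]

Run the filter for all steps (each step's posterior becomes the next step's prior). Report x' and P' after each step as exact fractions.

step 0: x̄ = F·x = [3, 0, -4]
step 0: P̄ = F·P·Fᵀ + Q = [56 8 -36; 8 7 -5; -36 -5 32]
step 0: y = z − H·x̄ = [-8]
step 0: S = H·P̄·Hᵀ + R = [236]
step 0: K = P̄·Hᵀ·S⁻¹ = [19/59; 7/59; -75/236]
step 0: x' = x̄ + K·y = [25/59, -56/59, -86/59]
step 0: P' = (I − K·H)·P̄ = [1860/59 -60/59 -699/59; -60/59 217/59 230/59; -699/59 230/59 1927/236]
step 1: x̄ = F·x = [-359/59, -142/59, 222/59]
step 1: P̄ = F·P·Fᵀ + Q = [30719/59 9189/118 -21237/59; 9189/118 5343/236 -5765/118; -21237/59 -5765/118 15195/59]
step 1: y = z − H·x̄ = [910/59]
step 1: S = H·P̄·Hᵀ + R = [306275/236]
step 1: K = P̄·Hᵀ·S⁻¹ = [187102/306275; 32241/306275; -131982/306275]
step 1: x' = x̄ + K·y = [204441/61255, -47972/61255, -176646/61255]
step 1: P' = (I − K·H)·P̄ = [11130036/306275 -1710312/306275 -5607426/306275; -1710312/306275 2529429/306275 3067292/306275; -5607426/306275 3067292/306275 5068416/306275]
step 2: x̄ = F·x = [-1062559/61255, -224618/61255, 762174/61255]
step 2: P̄ = F·P·Fᵀ + Q = [244137996/306275 49418072/306275 -162238556/306275; 49418072/306275 14651254/306275 -30600617/306275; -162238556/306275 -30600617/306275 110878316/306275]
step 2: y = z − H·x̄ = [1714052/61255]
step 2: S = H·P̄·Hᵀ + R = [655694289/306275]
step 2: K = P̄·Hᵀ·S⁻¹ = [130277296/218564763; 86337541/655694289; -262198243/655694289]
step 2: x' = x̄ + K·y = [-145880275/218564763, 11530406/655694289, 821675230/655694289]
step 2: P' = (I − K·H)·P̄ = [2659311268/72854921 -1458728888/218564763 -4248317452/218564763; -1458728888/218564763 7028234719/655694289 8400626066/655694289; -4248317452/218564763 8400626066/655694289 12911141761/655694289]

step 0: x' = [25/59, -56/59, -86/59], P' = [1860/59 -60/59 -699/59; -60/59 217/59 230/59; -699/59 230/59 1927/236]
step 1: x' = [204441/61255, -47972/61255, -176646/61255], P' = [11130036/306275 -1710312/306275 -5607426/306275; -1710312/306275 2529429/306275 3067292/306275; -5607426/306275 3067292/306275 5068416/306275]
step 2: x' = [-145880275/218564763, 11530406/655694289, 821675230/655694289], P' = [2659311268/72854921 -1458728888/218564763 -4248317452/218564763; -1458728888/218564763 7028234719/655694289 8400626066/655694289; -4248317452/218564763 8400626066/655694289 12911141761/655694289]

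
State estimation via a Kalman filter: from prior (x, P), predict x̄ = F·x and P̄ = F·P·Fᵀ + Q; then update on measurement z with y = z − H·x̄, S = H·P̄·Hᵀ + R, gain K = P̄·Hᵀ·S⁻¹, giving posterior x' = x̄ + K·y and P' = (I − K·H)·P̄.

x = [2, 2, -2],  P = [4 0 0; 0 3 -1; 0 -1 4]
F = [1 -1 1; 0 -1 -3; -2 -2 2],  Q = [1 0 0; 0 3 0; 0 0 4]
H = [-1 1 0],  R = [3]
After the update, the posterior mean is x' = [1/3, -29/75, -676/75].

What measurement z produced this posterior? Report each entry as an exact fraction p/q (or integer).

z = [-1]

x̄ = F·x = [-2, 4, -12]
P̄ = F·P·Fᵀ + Q = [14 -11 10; -11 36 -22; 10 -22 56]
S = H·P̄·Hᵀ + R = [75]
K = P̄·Hᵀ·S⁻¹ = [-1/3; 47/75; -32/75]
x' − x̄ = [7/3, -329/75, 224/75] = K·y
y = (KᵀK)⁻¹·Kᵀ·(x' − x̄) = [-7]
z = y + H·x̄ = [-7] + [6] = [-1]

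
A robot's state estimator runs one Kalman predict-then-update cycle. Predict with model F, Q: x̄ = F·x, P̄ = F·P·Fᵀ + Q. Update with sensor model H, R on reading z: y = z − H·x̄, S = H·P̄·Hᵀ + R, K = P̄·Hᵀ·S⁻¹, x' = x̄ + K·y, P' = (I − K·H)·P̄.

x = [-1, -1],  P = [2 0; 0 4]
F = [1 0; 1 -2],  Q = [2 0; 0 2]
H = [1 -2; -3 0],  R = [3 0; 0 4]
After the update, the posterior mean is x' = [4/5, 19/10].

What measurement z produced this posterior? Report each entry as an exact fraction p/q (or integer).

x̄ = F·x = [-1, 1]
P̄ = F·P·Fᵀ + Q = [4 2; 2 20]
S = H·P̄·Hᵀ + R = [79 0; 0 40]
K = P̄·Hᵀ·S⁻¹ = [0 -3/10; -38/79 -3/20]
x' − x̄ = [9/5, 9/10] = K·y
y = (KᵀK)⁻¹·Kᵀ·(x' − x̄) = [0, -6]
z = y + H·x̄ = [0, -6] + [-3, 3] = [-3, -3]

z = [-3, -3]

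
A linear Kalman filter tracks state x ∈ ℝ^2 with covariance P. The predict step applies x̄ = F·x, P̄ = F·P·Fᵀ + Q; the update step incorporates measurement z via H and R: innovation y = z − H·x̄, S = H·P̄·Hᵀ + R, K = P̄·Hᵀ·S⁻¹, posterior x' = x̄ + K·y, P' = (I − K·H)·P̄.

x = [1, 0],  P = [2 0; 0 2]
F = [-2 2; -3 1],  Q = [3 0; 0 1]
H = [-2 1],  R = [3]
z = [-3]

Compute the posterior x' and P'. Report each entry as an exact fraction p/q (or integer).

x̄ = F·x = [-2, -3]
P̄ = F·P·Fᵀ + Q = [19 16; 16 21]
y = z − H·x̄ = [-4]
S = H·P̄·Hᵀ + R = [36]
K = P̄·Hᵀ·S⁻¹ = [-11/18; -11/36]
x' = x̄ + K·y = [4/9, -16/9]
P' = (I − K·H)·P̄ = [50/9 167/18; 167/18 635/36]

x' = [4/9, -16/9]
P' = [50/9 167/18; 167/18 635/36]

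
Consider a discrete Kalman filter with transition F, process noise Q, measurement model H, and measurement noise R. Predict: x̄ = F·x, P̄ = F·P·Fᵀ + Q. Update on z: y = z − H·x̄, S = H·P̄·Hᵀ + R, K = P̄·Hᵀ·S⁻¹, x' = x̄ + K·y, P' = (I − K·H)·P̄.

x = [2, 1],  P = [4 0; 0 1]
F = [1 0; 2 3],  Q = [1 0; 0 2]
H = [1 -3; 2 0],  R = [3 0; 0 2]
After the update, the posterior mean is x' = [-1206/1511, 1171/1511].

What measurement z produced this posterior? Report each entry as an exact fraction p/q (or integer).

x̄ = F·x = [2, 7]
P̄ = F·P·Fᵀ + Q = [5 8; 8 27]
S = H·P̄·Hᵀ + R = [203 -38; -38 22]
K = P̄·Hᵀ·S⁻¹ = [-19/1511 654/1511; -499/1511 237/1511]
x' − x̄ = [-4228/1511, -9406/1511] = K·y
y = (KᵀK)⁻¹·Kᵀ·(x' − x̄) = [16, -6]
z = y + H·x̄ = [16, -6] + [-19, 4] = [-3, -2]

z = [-3, -2]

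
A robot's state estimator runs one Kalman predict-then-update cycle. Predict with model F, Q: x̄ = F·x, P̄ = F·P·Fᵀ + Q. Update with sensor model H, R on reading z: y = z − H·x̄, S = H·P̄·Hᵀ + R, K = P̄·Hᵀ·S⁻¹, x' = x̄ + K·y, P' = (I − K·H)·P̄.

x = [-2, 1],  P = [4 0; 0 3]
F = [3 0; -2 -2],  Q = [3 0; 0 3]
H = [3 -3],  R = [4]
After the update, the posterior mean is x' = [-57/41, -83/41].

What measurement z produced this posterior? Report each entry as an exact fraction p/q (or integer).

z = [2]

x̄ = F·x = [-6, 2]
P̄ = F·P·Fᵀ + Q = [39 -24; -24 31]
S = H·P̄·Hᵀ + R = [1066]
K = P̄·Hᵀ·S⁻¹ = [189/1066; -165/1066]
x' − x̄ = [189/41, -165/41] = K·y
y = (KᵀK)⁻¹·Kᵀ·(x' − x̄) = [26]
z = y + H·x̄ = [26] + [-24] = [2]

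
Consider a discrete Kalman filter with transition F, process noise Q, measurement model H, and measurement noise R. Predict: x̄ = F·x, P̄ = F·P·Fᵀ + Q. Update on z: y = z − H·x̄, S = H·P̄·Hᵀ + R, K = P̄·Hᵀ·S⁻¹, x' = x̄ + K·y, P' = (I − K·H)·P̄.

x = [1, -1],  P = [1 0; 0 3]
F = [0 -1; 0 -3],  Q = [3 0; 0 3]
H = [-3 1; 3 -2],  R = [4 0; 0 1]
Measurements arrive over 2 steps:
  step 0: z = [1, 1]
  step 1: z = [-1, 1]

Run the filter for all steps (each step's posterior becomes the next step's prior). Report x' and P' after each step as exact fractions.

step 0: x̄ = F·x = [1, 3]
step 0: P̄ = F·P·Fᵀ + Q = [6 9; 9 30]
step 0: y = z − H·x̄ = [1, 4]
step 0: S = H·P̄·Hᵀ + R = [34 -33; -33 67]
step 0: K = P̄·Hᵀ·S⁻¹ = [-603/1189 -297/1189; -888/1189 -1023/1189]
step 0: x' = x̄ + K·y = [-602/1189, -1413/1189]
step 0: P' = (I − K·H)·P̄ = [1707/1189 2709/1189; 2709/1189 4575/1189]
step 1: x̄ = F·x = [1413/1189, 4239/1189]
step 1: P̄ = F·P·Fᵀ + Q = [8142/1189 13725/1189; 13725/1189 44742/1189]
step 1: y = z − H·x̄ = [-1, 5428/1189]
step 1: S = H·P̄·Hᵀ + R = [34 -33; -33 88735/1189]
step 1: K = P̄·Hᵀ·S⁻¹ = [-898407/1722169 -455949/1722169; -1327992/1722169 -1524795/1722169]
step 1: x' = x̄ + K·y = [863532/1722169, 506871/1722169]
step 1: P' = (I − K·H)·P̄ = [2547735/1722169 4049577/1722169; 4049577/1722169 6836763/1722169]

step 0: x' = [-602/1189, -1413/1189], P' = [1707/1189 2709/1189; 2709/1189 4575/1189]
step 1: x' = [863532/1722169, 506871/1722169], P' = [2547735/1722169 4049577/1722169; 4049577/1722169 6836763/1722169]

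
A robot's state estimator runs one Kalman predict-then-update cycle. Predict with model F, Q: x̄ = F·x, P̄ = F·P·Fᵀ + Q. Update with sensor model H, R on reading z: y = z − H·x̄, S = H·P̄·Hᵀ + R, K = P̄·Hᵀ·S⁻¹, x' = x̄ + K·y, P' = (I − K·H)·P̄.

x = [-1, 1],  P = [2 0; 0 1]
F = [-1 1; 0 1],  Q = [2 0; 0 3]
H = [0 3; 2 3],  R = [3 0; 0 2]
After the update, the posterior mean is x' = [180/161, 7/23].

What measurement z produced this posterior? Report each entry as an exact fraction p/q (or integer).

z = [1, 3]

x̄ = F·x = [2, 1]
P̄ = F·P·Fᵀ + Q = [5 1; 1 4]
S = H·P̄·Hᵀ + R = [39 42; 42 70]
K = P̄·Hᵀ·S⁻¹ = [-8/23 127/322; 6/23 1/23]
x' − x̄ = [-142/161, -16/23] = K·y
y = (KᵀK)⁻¹·Kᵀ·(x' − x̄) = [-2, -4]
z = y + H·x̄ = [-2, -4] + [3, 7] = [1, 3]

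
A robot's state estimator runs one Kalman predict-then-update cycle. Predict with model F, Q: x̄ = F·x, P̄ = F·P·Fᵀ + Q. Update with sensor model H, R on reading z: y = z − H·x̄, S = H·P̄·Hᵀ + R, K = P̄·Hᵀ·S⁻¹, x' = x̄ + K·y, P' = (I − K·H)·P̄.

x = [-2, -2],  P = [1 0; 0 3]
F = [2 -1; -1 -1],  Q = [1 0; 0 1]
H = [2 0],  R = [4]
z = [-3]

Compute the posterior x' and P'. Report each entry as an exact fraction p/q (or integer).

x̄ = F·x = [-2, 4]
P̄ = F·P·Fᵀ + Q = [8 1; 1 5]
y = z − H·x̄ = [1]
S = H·P̄·Hᵀ + R = [36]
K = P̄·Hᵀ·S⁻¹ = [4/9; 1/18]
x' = x̄ + K·y = [-14/9, 73/18]
P' = (I − K·H)·P̄ = [8/9 1/9; 1/9 44/9]

x' = [-14/9, 73/18]
P' = [8/9 1/9; 1/9 44/9]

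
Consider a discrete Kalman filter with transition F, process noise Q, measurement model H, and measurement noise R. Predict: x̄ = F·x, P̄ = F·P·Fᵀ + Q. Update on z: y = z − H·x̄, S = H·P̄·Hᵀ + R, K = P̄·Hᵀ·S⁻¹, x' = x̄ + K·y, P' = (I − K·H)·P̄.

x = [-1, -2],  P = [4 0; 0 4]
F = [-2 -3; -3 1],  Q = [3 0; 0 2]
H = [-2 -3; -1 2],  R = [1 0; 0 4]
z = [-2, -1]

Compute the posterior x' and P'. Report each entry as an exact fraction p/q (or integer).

x̄ = F·x = [8, 1]
P̄ = F·P·Fᵀ + Q = [55 12; 12 42]
y = z − H·x̄ = [17, 5]
S = H·P̄·Hᵀ + R = [743 -154; -154 179]
K = P̄·Hᵀ·S⁻¹ = [-30908/109281 -45517/109281; -5254/36427 10132/36427]
x' = x̄ + K·y = [40409/36427, -2231/36427]
P' = (I − K·H)·P̄ = [86860/109281 -15868/36427; -15868/36427 12330/36427]

x' = [40409/36427, -2231/36427]
P' = [86860/109281 -15868/36427; -15868/36427 12330/36427]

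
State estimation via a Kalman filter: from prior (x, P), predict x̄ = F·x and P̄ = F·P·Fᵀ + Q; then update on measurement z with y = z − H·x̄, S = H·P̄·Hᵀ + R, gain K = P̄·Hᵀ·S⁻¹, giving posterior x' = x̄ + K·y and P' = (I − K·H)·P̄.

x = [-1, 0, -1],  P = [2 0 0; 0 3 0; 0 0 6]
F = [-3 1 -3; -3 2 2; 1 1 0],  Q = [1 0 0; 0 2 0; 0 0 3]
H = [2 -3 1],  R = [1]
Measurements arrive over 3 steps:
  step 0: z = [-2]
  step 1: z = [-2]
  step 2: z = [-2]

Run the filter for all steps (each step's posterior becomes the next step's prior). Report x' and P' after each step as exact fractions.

step 0: x' = [3844/949, 2869/949, -969/949], P' = [37899/949 24132/949 -3217/949; 24132/949 16280/949 384/949; -3217/949 384/949 7588/949]
step 1: x' = [-5008499/813781, -1464613/813781, 8011489/1627562], P' = [190009408/813781 87264606/813781 -118221601/813781; 87264606/813781 40438959/813781 -53453884/813781; -118221601/813781 -53453884/813781 152326831/1627562]
step 2: x' = [-36014702975/13199356534, -1460203470/6599678267, 18414042188/6599678267], P' = [1614094747885/39598069602 376068518386/19799034801 -487089628874/19799034801; 376068518386/19799034801 183993043700/19799034801 -206628092602/19799034801; -487089628874/19799034801 -206628092602/19799034801 357083512466/19799034801]

step 0: x̄ = F·x = [6, 1, -1]
step 0: P̄ = F·P·Fᵀ + Q = [76 -12 -3; -12 56 0; -3 0 8]
step 0: y = z − H·x̄ = [-10]
step 0: S = H·P̄·Hᵀ + R = [949]
step 0: K = P̄·Hᵀ·S⁻¹ = [185/949; -192/949; 2/949]
step 0: x' = x̄ + K·y = [3844/949, 2869/949, -969/949]
step 0: P' = (I − K·H)·P̄ = [37899/949 24132/949 -3217/949; 24132/949 16280/949 384/949; -3217/949 384/949 7588/949]
step 1: x̄ = F·x = [-5756/949, -7732/949, 6713/949]
step 1: P̄ = F·P·Fᵀ + Q = [221610/949 99748/949 -137182/949; 99748/949 190553/949 -110935/949; -137182/949 -110935/949 105290/949]
step 1: y = z − H·x̄ = [-20295/949]
step 1: S = H·P̄·Hᵀ + R = [1627562/949]
step 1: K = P̄·Hᵀ·S⁻¹ = [3397/813781; -241549/813781; 163731/1627562]
step 1: x' = x̄ + K·y = [-5008499/813781, -1464613/813781, 8011489/1627562]
step 1: P' = (I − K·H)·P̄ = [190009408/813781 87264606/813781 -118221601/813781; 87264606/813781 40438959/813781 -53453884/813781; -118221601/813781 -53453884/813781 152326831/1627562]
step 2: x̄ = F·x = [3087301/1627562, 20107760/813781, -6473112/813781]
step 2: P̄ = F·P·Fᵀ + Q = [211910003/1627562 407751376/813781 -189092022/813781; 407751376/813781 2121974600/813781 -919765882/813781; -189092022/813781 -919765882/813781 407418922/813781]
step 2: y = z − H·x̄ = [62081529/813781]
step 2: S = H·P̄·Hᵀ + R = [19799034801/813781]
step 2: K = P̄·Hᵀ·S⁻¹ = [-1200436147/19799034801; -6470186930/19799034801; 2788532524/19799034801]
step 2: x' = x̄ + K·y = [-36014702975/13199356534, -1460203470/6599678267, 18414042188/6599678267]
step 2: P' = (I − K·H)·P̄ = [1614094747885/39598069602 376068518386/19799034801 -487089628874/19799034801; 376068518386/19799034801 183993043700/19799034801 -206628092602/19799034801; -487089628874/19799034801 -206628092602/19799034801 357083512466/19799034801]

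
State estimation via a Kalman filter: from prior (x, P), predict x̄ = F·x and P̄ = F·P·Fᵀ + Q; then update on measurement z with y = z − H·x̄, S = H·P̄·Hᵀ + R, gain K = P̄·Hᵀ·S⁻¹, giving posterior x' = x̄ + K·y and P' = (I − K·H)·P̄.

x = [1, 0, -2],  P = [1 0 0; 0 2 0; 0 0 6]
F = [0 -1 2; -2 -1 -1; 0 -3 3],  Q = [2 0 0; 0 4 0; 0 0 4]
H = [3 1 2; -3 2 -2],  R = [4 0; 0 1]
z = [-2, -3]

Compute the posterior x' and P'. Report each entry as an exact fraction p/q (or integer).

x' = [-3336/16591, -27598/16591, 2140/16591]
P' = [41187/33182 1839/33182 -58469/33182; 1839/33182 17571/33182 9503/33182; -58469/33182 9503/33182 97923/33182]

x̄ = F·x = [-4, 0, -6]
P̄ = F·P·Fᵀ + Q = [28 -10 42; -10 16 -12; 42 -12 76]
y = z − H·x̄ = [22, -27]
S = H·P̄·Hᵀ + R = [972 -1082; -1082 1341]
K = P̄·Hᵀ·S⁻¹ = [4231/66364 -2945/33182; 21047/66364 10619/33182; 14971/66364 -1433/33182]
x' = x̄ + K·y = [-3336/16591, -27598/16591, 2140/16591]
P' = (I − K·H)·P̄ = [41187/33182 1839/33182 -58469/33182; 1839/33182 17571/33182 9503/33182; -58469/33182 9503/33182 97923/33182]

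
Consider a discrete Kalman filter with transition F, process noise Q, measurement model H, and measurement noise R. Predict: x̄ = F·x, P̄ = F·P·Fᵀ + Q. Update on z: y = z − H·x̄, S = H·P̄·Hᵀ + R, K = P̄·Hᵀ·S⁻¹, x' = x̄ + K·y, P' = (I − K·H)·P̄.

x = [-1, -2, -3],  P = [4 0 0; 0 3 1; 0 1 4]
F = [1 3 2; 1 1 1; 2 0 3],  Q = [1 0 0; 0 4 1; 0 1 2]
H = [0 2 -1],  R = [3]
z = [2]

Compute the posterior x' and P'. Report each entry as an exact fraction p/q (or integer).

x̄ = F·x = [-13, -6, -11]
P̄ = F·P·Fᵀ + Q = [60 26 41; 26 17 24; 41 24 54]
y = z − H·x̄ = [3]
S = H·P̄·Hᵀ + R = [29]
K = P̄·Hᵀ·S⁻¹ = [11/29; 10/29; -6/29]
x' = x̄ + K·y = [-344/29, -144/29, -337/29]
P' = (I − K·H)·P̄ = [1619/29 644/29 1255/29; 644/29 393/29 756/29; 1255/29 756/29 1530/29]

x' = [-344/29, -144/29, -337/29]
P' = [1619/29 644/29 1255/29; 644/29 393/29 756/29; 1255/29 756/29 1530/29]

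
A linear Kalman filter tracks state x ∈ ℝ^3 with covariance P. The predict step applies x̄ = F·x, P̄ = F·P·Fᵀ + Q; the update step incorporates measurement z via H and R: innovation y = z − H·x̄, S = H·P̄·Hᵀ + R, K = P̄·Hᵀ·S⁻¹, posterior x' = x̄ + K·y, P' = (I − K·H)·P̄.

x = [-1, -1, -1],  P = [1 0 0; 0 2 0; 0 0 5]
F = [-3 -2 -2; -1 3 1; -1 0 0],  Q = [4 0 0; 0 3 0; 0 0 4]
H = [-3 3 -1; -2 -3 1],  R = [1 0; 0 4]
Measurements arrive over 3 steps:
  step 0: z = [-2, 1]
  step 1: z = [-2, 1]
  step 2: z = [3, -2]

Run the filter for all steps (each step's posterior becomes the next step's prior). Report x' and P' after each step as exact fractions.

step 0: x' = [19325/81052, -22435/81052, 39429/81052], P' = [15887/81052 11167/81052 2011/81052; 11167/81052 57959/81052 129907/81052; 2011/81052 129907/81052 384735/81052]
step 1: x' = [809765652/5108814613, -3187231861/5108814613, -1801462406/5108814613], P' = [964070301/5108814613 560526399/5108814613 -192514477/5108814613; 560526399/5108814613 2992332913/5108814613 6621068345/5108814613; -192514477/5108814613 6621068345/5108814613 20467333925/5108814613]
step 2: x' = [-72752904312137/266654372631182, 145847259166113/266654372631182, -140922747406567/266654372631182], P' = [50310096064723/266654372631182 29251947665821/266654372631182 -10054800148287/266654372631182; 29251947665821/266654372631182 156101100976763/266654372631182 345360702313119/266654372631182; -10054800148287/266654372631182 345360702313119/266654372631182 1067678279336747/266654372631182]

step 0: x̄ = F·x = [7, -3, 1]
step 0: P̄ = F·P·Fᵀ + Q = [41 -19 3; -19 27 1; 3 1 5]
step 0: y = z − H·x̄ = [29, 5]
step 0: S = H·P̄·Hᵀ + R = [972 -56; -56 170]
step 0: K = P̄·Hᵀ·S⁻¹ = [-16171/81052 -3954/20263; 10469/81052 -4144/20263; -1047/81052 -563/20263]
step 0: x' = x̄ + K·y = [19325/81052, -22435/81052, 39429/81052]
step 0: P' = (I − K·H)·P̄ = [15887/81052 11167/81052 2011/81052; 11167/81052 57959/81052 129907/81052; 2011/81052 129907/81052 384735/81052]
step 1: x̄ = F·x = [-91963/81052, -47201/81052, -19325/81052]
step 1: P̄ = F·P·Fᵀ + Q = [3435359/81052 -2188999/81052 74017/81052; -2188999/81052 1873827/81052 -19625/81052; 74017/81052 -19625/81052 340095/81052]
step 1: y = z − H·x̄ = [-315715/81052, -56288/20263]
step 1: S = H·P̄·Hᵀ + R = [88167655/81052 -837787/20263; -837787/20263 1205969/20263]
step 1: K = P̄·Hᵀ·S⁻¹ = [-1018117229/5108814613 -950558569/5108814613; 674351197/5108814613 -869245798/5108814613; -26585459/5108814613 247289461/5108814613]
step 1: x' = x̄ + K·y = [809765652/5108814613, -3187231861/5108814613, -1801462406/5108814613]
step 1: P' = (I − K·H)·P̄ = [964070301/5108814613 560526399/5108814613 -192514477/5108814613; 560526399/5108814613 2992332913/5108814613 6621068345/5108814613; -192514477/5108814613 6621068345/5108814613 20467333925/5108814613]
step 2: x̄ = F·x = [7548091578/5108814613, -12172923641/5108814613, -809765652/5108814613]
step 2: P̄ = F·P·Fᵀ + Q = [180335248337/5108814613 -112696171501/5108814613 3628234747/5108814613; -112696171501/5108814613 100437124912/5108814613 -524994419/5108814613; 3628234747/5108814613 -524994419/5108814613 21399328753/5108814613]
step 2: y = z − H·x̄ = [73679723844/5108814613, -30830451341/5108814613]
step 2: S = H·P̄·Hᵀ + R = [4606909964621/5108814613 -188188678703/5108814613; -188188678703/5108814613 303392674275/5108814613]
step 2: K = P̄·Hᵀ·S⁻¹ = [-53119645048419/266654372631182 -49607708818799/266654372631182; 35186757619707/266654372631182 -45361623987203/266654372631182; -1431771952529/266654372631182 12926443173491/266654372631182]
step 2: x' = x̄ + K·y = [-72752904312137/266654372631182, 145847259166113/266654372631182, -140922747406567/266654372631182]
step 2: P' = (I − K·H)·P̄ = [50310096064723/266654372631182 29251947665821/266654372631182 -10054800148287/266654372631182; 29251947665821/266654372631182 156101100976763/266654372631182 345360702313119/266654372631182; -10054800148287/266654372631182 345360702313119/266654372631182 1067678279336747/266654372631182]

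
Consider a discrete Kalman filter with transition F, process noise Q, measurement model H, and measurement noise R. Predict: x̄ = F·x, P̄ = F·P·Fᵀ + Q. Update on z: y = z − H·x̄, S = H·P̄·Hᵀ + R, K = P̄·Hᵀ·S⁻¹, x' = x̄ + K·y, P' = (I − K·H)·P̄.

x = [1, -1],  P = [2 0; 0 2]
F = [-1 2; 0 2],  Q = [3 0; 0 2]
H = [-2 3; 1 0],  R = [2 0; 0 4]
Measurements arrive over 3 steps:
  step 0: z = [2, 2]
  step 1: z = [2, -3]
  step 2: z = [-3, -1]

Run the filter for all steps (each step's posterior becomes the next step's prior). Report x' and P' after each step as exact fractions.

step 0: x' = [162/203, 236/203], P' = [620/203 412/203; 412/203 317/203]
step 1: x' = [-5149/6883, 1358/6883], P' = [13992/6883 9267/6883; 9267/6883 30483/27532]
step 2: x' = [401899/3016073, -2648839/3016073], P' = [5970804/3016073 3926496/3016073; 3926496/3016073 3227170/3016073]

step 0: x̄ = F·x = [-3, -2]
step 0: P̄ = F·P·Fᵀ + Q = [13 8; 8 10]
step 0: y = z − H·x̄ = [2, 5]
step 0: S = H·P̄·Hᵀ + R = [48 -2; -2 17]
step 0: K = P̄·Hᵀ·S⁻¹ = [-2/203 155/203; 127/406 103/203]
step 0: x' = x̄ + K·y = [162/203, 236/203]
step 0: P' = (I − K·H)·P̄ = [620/203 412/203; 412/203 317/203]
step 1: x̄ = F·x = [310/203, 472/203]
step 1: P̄ = F·P·Fᵀ + Q = [849/203 444/203; 444/203 1674/203]
step 1: y = z − H·x̄ = [-390/203, -919/203]
step 1: S = H·P̄·Hᵀ + R = [13540/203 -366/203; -366/203 1661/203]
step 1: K = P̄·Hᵀ·S⁻¹ = [-183/13766 3498/6883; 17313/55064 9267/27532]
step 1: x' = x̄ + K·y = [-5149/6883, 1358/6883]
step 1: P' = (I − K·H)·P̄ = [13992/6883 9267/6883; 9267/6883 30483/27532]
step 2: x̄ = F·x = [7865/6883, 2716/6883]
step 2: P̄ = F·P·Fᵀ + Q = [28056/6883 11949/6883; 11949/6883 44249/6883]
step 2: y = z − H·x̄ = [-13067/6883, -14748/6883]
step 2: S = H·P̄·Hᵀ + R = [380843/6883 -20265/6883; -20265/6883 55588/6883]
step 2: K = P̄·Hᵀ·S⁻¹ = [-81060/3016073 1492701/3016073; 914259/3016073 981624/3016073]
step 2: x' = x̄ + K·y = [401899/3016073, -2648839/3016073]
step 2: P' = (I − K·H)·P̄ = [5970804/3016073 3926496/3016073; 3926496/3016073 3227170/3016073]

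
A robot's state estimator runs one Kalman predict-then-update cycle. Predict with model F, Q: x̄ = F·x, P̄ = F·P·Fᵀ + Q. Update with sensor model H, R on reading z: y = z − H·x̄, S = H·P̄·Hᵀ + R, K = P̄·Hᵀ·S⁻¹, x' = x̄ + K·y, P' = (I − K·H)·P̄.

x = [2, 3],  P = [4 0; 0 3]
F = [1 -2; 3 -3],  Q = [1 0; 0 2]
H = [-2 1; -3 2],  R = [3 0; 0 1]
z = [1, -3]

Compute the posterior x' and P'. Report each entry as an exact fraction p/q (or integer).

x̄ = F·x = [-4, -3]
P̄ = F·P·Fᵀ + Q = [17 30; 30 65]
y = z − H·x̄ = [-4, -9]
S = H·P̄·Hᵀ + R = [16 22; 22 54]
K = P̄·Hᵀ·S⁻¹ = [-207/190 58/95; -61/38 53/38]
x' = x̄ + K·y = [-488/95, -347/38]
P' = (I − K·H)·P̄ = [679/95 419/38; 419/38 655/38]

x' = [-488/95, -347/38]
P' = [679/95 419/38; 419/38 655/38]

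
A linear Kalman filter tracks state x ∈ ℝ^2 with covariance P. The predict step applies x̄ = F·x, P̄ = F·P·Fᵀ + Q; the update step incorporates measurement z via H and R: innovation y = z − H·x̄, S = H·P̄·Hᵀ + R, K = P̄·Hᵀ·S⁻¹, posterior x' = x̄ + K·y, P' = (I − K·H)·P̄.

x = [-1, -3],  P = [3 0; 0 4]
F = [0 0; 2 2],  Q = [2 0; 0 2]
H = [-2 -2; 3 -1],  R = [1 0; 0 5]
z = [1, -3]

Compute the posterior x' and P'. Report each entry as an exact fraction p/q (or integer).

x' = [-1042/1511, 242/1511]
P' = [1270/4533 -340/1511; -340/1511 630/1511]

x̄ = F·x = [0, -8]
P̄ = F·P·Fᵀ + Q = [2 0; 0 30]
y = z − H·x̄ = [-15, -11]
S = H·P̄·Hᵀ + R = [129 48; 48 53]
K = P̄·Hᵀ·S⁻¹ = [-500/4533 322/1511; -580/1511 -330/1511]
x' = x̄ + K·y = [-1042/1511, 242/1511]
P' = (I − K·H)·P̄ = [1270/4533 -340/1511; -340/1511 630/1511]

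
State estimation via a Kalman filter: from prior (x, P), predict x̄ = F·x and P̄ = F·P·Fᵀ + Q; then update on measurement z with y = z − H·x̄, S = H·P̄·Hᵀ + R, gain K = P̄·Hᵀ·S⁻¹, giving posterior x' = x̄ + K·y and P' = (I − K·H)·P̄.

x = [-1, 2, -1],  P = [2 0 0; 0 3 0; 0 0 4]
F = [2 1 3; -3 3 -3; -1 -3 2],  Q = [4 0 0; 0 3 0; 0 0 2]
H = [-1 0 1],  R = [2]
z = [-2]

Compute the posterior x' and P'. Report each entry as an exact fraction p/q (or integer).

x̄ = F·x = [-3, 12, -7]
P̄ = F·P·Fᵀ + Q = [51 -39 11; -39 84 -45; 11 -45 47]
y = z − H·x̄ = [2]
S = H·P̄·Hᵀ + R = [78]
K = P̄·Hᵀ·S⁻¹ = [-20/39; -1/13; 6/13]
x' = x̄ + K·y = [-157/39, 154/13, -79/13]
P' = (I − K·H)·P̄ = [1189/39 -547/13 383/13; -547/13 1086/13 -549/13; 383/13 -549/13 395/13]

x' = [-157/39, 154/13, -79/13]
P' = [1189/39 -547/13 383/13; -547/13 1086/13 -549/13; 383/13 -549/13 395/13]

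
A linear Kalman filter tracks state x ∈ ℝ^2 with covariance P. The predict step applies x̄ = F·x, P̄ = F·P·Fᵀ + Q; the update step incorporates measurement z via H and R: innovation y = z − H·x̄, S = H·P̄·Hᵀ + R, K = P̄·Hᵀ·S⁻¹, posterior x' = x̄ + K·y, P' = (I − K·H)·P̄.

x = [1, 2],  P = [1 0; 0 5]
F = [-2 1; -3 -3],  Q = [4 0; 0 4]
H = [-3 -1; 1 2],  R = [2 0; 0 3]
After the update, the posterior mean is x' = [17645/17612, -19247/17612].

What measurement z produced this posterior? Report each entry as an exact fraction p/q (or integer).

x̄ = F·x = [0, -9]
P̄ = F·P·Fᵀ + Q = [13 -9; -9 58]
S = H·P̄·Hᵀ + R = [123 -92; -92 212]
K = P̄·Hᵀ·S⁻¹ = [-1705/4403 -3375/17612; 818/4403 10309/17612]
x' − x̄ = [17645/17612, 139261/17612] = K·y
y = (KᵀK)⁻¹·Kᵀ·(x' − x̄) = [-11, 17]
z = y + H·x̄ = [-11, 17] + [9, -18] = [-2, -1]

z = [-2, -1]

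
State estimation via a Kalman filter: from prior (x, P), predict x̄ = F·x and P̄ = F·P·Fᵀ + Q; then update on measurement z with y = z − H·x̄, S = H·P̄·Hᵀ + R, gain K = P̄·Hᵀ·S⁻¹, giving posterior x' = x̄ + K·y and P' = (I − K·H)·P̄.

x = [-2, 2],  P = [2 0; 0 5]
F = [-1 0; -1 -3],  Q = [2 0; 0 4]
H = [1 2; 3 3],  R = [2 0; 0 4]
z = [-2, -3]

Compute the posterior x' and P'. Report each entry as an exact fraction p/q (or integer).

x' = [2052/1867, -3459/1867]
P' = [3416/1867 -2592/1867; -2592/1867 2404/1867]

x̄ = F·x = [2, -4]
P̄ = F·P·Fᵀ + Q = [4 2; 2 51]
y = z − H·x̄ = [4, 3]
S = H·P̄·Hᵀ + R = [218 336; 336 535]
K = P̄·Hᵀ·S⁻¹ = [-884/1867 618/1867; 1108/1867 -141/1867]
x' = x̄ + K·y = [2052/1867, -3459/1867]
P' = (I − K·H)·P̄ = [3416/1867 -2592/1867; -2592/1867 2404/1867]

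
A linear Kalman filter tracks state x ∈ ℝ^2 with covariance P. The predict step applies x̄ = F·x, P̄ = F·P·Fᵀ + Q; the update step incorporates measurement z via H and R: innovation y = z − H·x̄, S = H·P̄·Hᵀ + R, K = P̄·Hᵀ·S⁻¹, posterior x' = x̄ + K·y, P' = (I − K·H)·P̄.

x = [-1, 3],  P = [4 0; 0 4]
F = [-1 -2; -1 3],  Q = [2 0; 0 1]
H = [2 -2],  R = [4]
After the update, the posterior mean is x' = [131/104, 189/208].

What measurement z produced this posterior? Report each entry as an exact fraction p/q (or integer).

z = [1]

x̄ = F·x = [-5, 10]
P̄ = F·P·Fᵀ + Q = [22 -20; -20 41]
S = H·P̄·Hᵀ + R = [416]
K = P̄·Hᵀ·S⁻¹ = [21/104; -61/208]
x' − x̄ = [651/104, -1891/208] = K·y
y = (KᵀK)⁻¹·Kᵀ·(x' − x̄) = [31]
z = y + H·x̄ = [31] + [-30] = [1]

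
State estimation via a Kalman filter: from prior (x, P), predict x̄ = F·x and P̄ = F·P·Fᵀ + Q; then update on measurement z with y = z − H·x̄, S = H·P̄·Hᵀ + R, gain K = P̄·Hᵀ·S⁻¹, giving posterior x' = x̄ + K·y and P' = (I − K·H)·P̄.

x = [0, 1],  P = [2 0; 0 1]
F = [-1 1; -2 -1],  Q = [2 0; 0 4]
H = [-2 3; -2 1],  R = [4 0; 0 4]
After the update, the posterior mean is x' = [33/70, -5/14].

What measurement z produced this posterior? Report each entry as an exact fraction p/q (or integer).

z = [-2, -1]

x̄ = F·x = [1, -1]
P̄ = F·P·Fᵀ + Q = [5 3; 3 13]
S = H·P̄·Hᵀ + R = [105 35; 35 25]
K = P̄·Hᵀ·S⁻¹ = [11/70 -1/2; 29/70 -3/10]
x' − x̄ = [-37/70, 9/14] = K·y
y = (KᵀK)⁻¹·Kᵀ·(x' − x̄) = [3, 2]
z = y + H·x̄ = [3, 2] + [-5, -3] = [-2, -1]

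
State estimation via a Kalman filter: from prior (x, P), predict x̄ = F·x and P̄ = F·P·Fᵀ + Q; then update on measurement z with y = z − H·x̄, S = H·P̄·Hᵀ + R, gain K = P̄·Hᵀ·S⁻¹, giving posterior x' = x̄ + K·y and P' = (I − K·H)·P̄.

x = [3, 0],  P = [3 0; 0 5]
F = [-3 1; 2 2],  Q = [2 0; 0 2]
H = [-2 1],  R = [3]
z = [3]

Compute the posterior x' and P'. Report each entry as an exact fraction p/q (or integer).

x̄ = F·x = [-9, 6]
P̄ = F·P·Fᵀ + Q = [34 -8; -8 34]
y = z − H·x̄ = [-21]
S = H·P̄·Hᵀ + R = [205]
K = P̄·Hᵀ·S⁻¹ = [-76/205; 10/41]
x' = x̄ + K·y = [-249/205, 36/41]
P' = (I − K·H)·P̄ = [1194/205 432/41; 432/41 894/41]

x' = [-249/205, 36/41]
P' = [1194/205 432/41; 432/41 894/41]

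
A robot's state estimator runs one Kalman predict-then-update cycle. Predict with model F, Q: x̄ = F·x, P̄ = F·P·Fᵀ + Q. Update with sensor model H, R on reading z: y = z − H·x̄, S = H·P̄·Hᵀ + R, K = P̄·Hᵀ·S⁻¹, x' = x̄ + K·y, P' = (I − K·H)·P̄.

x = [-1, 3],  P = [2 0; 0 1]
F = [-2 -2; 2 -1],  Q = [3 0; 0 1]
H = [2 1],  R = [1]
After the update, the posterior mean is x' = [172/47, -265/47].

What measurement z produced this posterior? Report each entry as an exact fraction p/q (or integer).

x̄ = F·x = [-4, -5]
P̄ = F·P·Fᵀ + Q = [15 -6; -6 10]
S = H·P̄·Hᵀ + R = [47]
K = P̄·Hᵀ·S⁻¹ = [24/47; -2/47]
x' − x̄ = [360/47, -30/47] = K·y
y = (KᵀK)⁻¹·Kᵀ·(x' − x̄) = [15]
z = y + H·x̄ = [15] + [-13] = [2]

z = [2]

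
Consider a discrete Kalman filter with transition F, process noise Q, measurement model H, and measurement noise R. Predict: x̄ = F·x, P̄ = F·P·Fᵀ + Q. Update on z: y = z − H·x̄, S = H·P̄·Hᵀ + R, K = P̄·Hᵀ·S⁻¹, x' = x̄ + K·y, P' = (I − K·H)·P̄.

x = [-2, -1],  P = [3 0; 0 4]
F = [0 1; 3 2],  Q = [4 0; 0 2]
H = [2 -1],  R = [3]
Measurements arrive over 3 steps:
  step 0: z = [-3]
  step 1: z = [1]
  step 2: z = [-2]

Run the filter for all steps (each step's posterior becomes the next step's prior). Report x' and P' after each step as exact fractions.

step 0: x' = [-5/2, -41/16], P' = [20/3 77/6; 77/6 1319/48]
step 1: x' = [-149/1296, -953/648], P' = [25913/1296 26645/648; 26645/648 28313/324]
step 2: x' = [-3605/28937, 49651/28937], P' = [728206/28937 1506246/28937; 1506246/28937 3197675/28937]

step 0: x̄ = F·x = [-1, -8]
step 0: P̄ = F·P·Fᵀ + Q = [8 8; 8 45]
step 0: y = z − H·x̄ = [-9]
step 0: S = H·P̄·Hᵀ + R = [48]
step 0: K = P̄·Hᵀ·S⁻¹ = [1/6; -29/48]
step 0: x' = x̄ + K·y = [-5/2, -41/16]
step 0: P' = (I − K·H)·P̄ = [20/3 77/6; 77/6 1319/48]
step 1: x̄ = F·x = [-41/16, -101/8]
step 1: P̄ = F·P·Fᵀ + Q = [1511/48 2243/24; 2243/24 3911/12]
step 1: y = z − H·x̄ = [-13/2]
step 1: S = H·P̄·Hᵀ + R = [81]
step 1: K = P̄·Hᵀ·S⁻¹ = [-61/162; -139/81]
step 1: x' = x̄ + K·y = [-149/1296, -953/648]
step 1: P' = (I − K·H)·P̄ = [25913/1296 26645/648; 26645/648 28313/324]
step 2: x̄ = F·x = [-953/648, -4259/1296]
step 2: P̄ = F·P·Fᵀ + Q = [29609/324 193187/648; 193187/648 1328297/1296]
step 2: y = z − H·x̄ = [-1013/432]
step 2: S = H·P̄·Hᵀ + R = [28937/144]
step 2: K = P̄·Hᵀ·S⁻¹ = [-49834/86811; -185183/86811]
step 2: x' = x̄ + K·y = [-3605/28937, 49651/28937]
step 2: P' = (I − K·H)·P̄ = [728206/28937 1506246/28937; 1506246/28937 3197675/28937]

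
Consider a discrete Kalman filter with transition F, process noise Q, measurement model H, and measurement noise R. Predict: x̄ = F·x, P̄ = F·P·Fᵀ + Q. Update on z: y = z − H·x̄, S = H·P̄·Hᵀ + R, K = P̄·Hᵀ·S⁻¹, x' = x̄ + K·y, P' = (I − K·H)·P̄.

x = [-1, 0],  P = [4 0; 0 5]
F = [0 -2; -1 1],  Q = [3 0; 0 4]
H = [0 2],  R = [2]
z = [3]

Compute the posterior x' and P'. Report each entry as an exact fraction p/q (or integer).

x' = [-10/27, 40/27]
P' = [421/27 -10/27; -10/27 13/27]

x̄ = F·x = [0, 1]
P̄ = F·P·Fᵀ + Q = [23 -10; -10 13]
y = z − H·x̄ = [1]
S = H·P̄·Hᵀ + R = [54]
K = P̄·Hᵀ·S⁻¹ = [-10/27; 13/27]
x' = x̄ + K·y = [-10/27, 40/27]
P' = (I − K·H)·P̄ = [421/27 -10/27; -10/27 13/27]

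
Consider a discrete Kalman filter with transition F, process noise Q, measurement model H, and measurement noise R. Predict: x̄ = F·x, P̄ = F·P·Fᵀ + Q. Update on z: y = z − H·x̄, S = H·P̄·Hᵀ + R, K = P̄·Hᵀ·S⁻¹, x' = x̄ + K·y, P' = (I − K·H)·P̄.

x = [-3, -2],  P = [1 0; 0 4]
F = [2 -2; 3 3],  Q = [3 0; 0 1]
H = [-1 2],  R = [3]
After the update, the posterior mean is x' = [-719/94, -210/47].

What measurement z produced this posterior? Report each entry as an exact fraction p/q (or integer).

x̄ = F·x = [-2, -15]
P̄ = F·P·Fᵀ + Q = [23 -18; -18 46]
S = H·P̄·Hᵀ + R = [282]
K = P̄·Hᵀ·S⁻¹ = [-59/282; 55/141]
x' − x̄ = [-531/94, 495/47] = K·y
y = (KᵀK)⁻¹·Kᵀ·(x' − x̄) = [27]
z = y + H·x̄ = [27] + [-28] = [-1]

z = [-1]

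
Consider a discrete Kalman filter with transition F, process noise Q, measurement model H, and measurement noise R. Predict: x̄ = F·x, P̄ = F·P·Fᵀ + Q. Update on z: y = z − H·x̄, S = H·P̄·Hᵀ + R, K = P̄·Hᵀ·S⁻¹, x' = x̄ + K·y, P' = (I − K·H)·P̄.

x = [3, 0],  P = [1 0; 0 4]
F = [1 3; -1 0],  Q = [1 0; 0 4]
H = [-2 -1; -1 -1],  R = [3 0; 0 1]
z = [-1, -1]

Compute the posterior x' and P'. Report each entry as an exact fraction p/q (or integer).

x̄ = F·x = [3, -3]
P̄ = F·P·Fᵀ + Q = [38 -1; -1 5]
y = z − H·x̄ = [2, -1]
S = H·P̄·Hᵀ + R = [156 78; 78 42]
K = P̄·Hᵀ·S⁻¹ = [-22/39 1/6; 31/78 -5/6]
x' = x̄ + K·y = [133/78, -107/78]
P' = (I − K·H)·P̄ = [145/78 -79/39; -79/39 223/78]

x' = [133/78, -107/78]
P' = [145/78 -79/39; -79/39 223/78]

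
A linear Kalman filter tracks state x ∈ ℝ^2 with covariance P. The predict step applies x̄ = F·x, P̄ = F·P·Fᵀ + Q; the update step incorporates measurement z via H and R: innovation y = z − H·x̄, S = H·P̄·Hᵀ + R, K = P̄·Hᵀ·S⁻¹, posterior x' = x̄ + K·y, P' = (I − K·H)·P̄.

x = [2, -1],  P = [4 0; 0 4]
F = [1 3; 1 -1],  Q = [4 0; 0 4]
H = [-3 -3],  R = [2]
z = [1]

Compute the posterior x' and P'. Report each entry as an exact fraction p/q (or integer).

x̄ = F·x = [-1, 3]
P̄ = F·P·Fᵀ + Q = [44 -8; -8 12]
y = z − H·x̄ = [7]
S = H·P̄·Hᵀ + R = [362]
K = P̄·Hᵀ·S⁻¹ = [-54/181; -6/181]
x' = x̄ + K·y = [-559/181, 501/181]
P' = (I − K·H)·P̄ = [2132/181 -2096/181; -2096/181 2100/181]

x' = [-559/181, 501/181]
P' = [2132/181 -2096/181; -2096/181 2100/181]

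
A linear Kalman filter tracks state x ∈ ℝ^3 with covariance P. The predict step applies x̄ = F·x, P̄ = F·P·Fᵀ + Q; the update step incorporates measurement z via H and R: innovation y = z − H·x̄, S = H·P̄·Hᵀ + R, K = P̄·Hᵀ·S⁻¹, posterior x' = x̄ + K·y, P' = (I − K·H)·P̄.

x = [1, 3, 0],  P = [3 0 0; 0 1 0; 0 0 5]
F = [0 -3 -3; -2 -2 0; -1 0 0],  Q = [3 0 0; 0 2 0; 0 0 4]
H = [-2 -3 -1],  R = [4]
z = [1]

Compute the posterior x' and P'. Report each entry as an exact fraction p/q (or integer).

x' = [963/509, -1048/509, 541/509]
P' = [11589/509 -6450/509 -3300/509; -6450/509 3978/509 1254/509; -3300/509 1254/509 2938/509]

x̄ = F·x = [-9, -8, -1]
P̄ = F·P·Fᵀ + Q = [57 6 0; 6 18 6; 0 6 7]
y = z − H·x̄ = [-42]
S = H·P̄·Hᵀ + R = [509]
K = P̄·Hᵀ·S⁻¹ = [-132/509; -72/509; -25/509]
x' = x̄ + K·y = [963/509, -1048/509, 541/509]
P' = (I − K·H)·P̄ = [11589/509 -6450/509 -3300/509; -6450/509 3978/509 1254/509; -3300/509 1254/509 2938/509]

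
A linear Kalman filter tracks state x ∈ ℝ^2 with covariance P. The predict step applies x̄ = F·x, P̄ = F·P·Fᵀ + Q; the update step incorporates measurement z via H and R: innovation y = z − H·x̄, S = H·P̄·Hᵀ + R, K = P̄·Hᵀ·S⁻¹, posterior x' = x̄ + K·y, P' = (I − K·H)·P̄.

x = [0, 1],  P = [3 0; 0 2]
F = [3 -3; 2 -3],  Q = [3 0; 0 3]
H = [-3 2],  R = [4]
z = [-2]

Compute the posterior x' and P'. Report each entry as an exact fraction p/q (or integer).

x̄ = F·x = [-3, -3]
P̄ = F·P·Fᵀ + Q = [48 36; 36 33]
y = z − H·x̄ = [-5]
S = H·P̄·Hᵀ + R = [136]
K = P̄·Hᵀ·S⁻¹ = [-9/17; -21/68]
x' = x̄ + K·y = [-6/17, -99/68]
P' = (I − K·H)·P̄ = [168/17 234/17; 234/17 681/34]

x' = [-6/17, -99/68]
P' = [168/17 234/17; 234/17 681/34]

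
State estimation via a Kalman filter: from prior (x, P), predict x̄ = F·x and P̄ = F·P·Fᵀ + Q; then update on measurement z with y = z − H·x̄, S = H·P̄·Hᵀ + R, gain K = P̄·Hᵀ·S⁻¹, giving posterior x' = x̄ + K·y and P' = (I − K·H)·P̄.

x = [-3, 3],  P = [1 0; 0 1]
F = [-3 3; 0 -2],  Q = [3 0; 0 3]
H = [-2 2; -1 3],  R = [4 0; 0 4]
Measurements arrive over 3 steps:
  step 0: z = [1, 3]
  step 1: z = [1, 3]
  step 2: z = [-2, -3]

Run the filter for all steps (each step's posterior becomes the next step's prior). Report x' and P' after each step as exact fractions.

step 0: x̄ = F·x = [18, -6]
step 0: P̄ = F·P·Fᵀ + Q = [21 -6; -6 7]
step 0: y = z − H·x̄ = [49, 39]
step 0: S = H·P̄·Hᵀ + R = [164 132; 132 124]
step 0: K = P̄·Hᵀ·S⁻¹ = [-387/728 183/728; -85/728 249/728]
step 0: x' = x̄ + K·y = [639/364, 589/364]
step 0: P' = (I − K·H)·P̄ = [1527/728 753/728; 753/728 583/728]
step 1: x̄ = F·x = [-75/182, -589/182]
step 1: P̄ = F·P·Fᵀ + Q = [1905/182 255/182; 255/182 1129/182]
step 1: y = z − H·x̄ = [605/91, 1119/91]
step 1: S = H·P̄·Hᵀ + R = [5412/91 4272/91; 4272/91 5632/91]
step 1: K = P̄·Hᵀ·S⁻¹ = [-157/280 363/1120; -607/4200 2171/5600]
step 1: x' = x̄ + K·y = [-173/1120, 9577/16800]
step 1: P' = (I − K·H)·P̄ = [261/112 677/560; 677/560 7727/8400]
step 2: x̄ = F·x = [3043/1400, -9577/8400]
step 2: P̄ = F·P·Fᵀ + Q = [1836/175 607/350; 607/350 14027/2100]
step 2: y = z − H·x̄ = [3887/840, 7263/2800]
step 2: S = H·P̄·Hᵀ + R = [1235/21 3303/70; 3303/70 44941/700]
step 2: K = P̄·Hᵀ·S⁻¹ = [-459321/813311 270588/813311; -120077/813311 320133/813311]
step 2: x' = x̄ + K·y = [1376889/3253244, -2610045/3253244]
step 2: P' = (I − K·H)·P̄ = [1919139/813311 1000497/813311; 1000497/813311 760343/813311]

step 0: x' = [639/364, 589/364], P' = [1527/728 753/728; 753/728 583/728]
step 1: x' = [-173/1120, 9577/16800], P' = [261/112 677/560; 677/560 7727/8400]
step 2: x' = [1376889/3253244, -2610045/3253244], P' = [1919139/813311 1000497/813311; 1000497/813311 760343/813311]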